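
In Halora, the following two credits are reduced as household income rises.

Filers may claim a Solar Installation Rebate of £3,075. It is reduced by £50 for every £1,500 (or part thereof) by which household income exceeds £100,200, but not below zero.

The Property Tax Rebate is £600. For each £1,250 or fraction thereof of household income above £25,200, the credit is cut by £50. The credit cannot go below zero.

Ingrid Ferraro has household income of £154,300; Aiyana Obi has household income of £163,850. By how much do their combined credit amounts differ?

£300

Ingrid (£154,300): Solar Installation Rebate: income exceeds £100,200 by £54,100, which is 37 full-or-partial £1,500 increments; reduction = 37 × £50 = £1,850, leaving £1,225. Property Tax Rebate: income exceeds £25,200 by £129,100 → 104 increments × £50 = £5,200 ≥ base, so the credit is £0. total £1,225 + £0 = £1,225
Aiyana (£163,850): Solar Installation Rebate: income exceeds £100,200 by £63,650, which is 43 full-or-partial £1,500 increments; reduction = 43 × £50 = £2,150, leaving £925. Property Tax Rebate: income exceeds £25,200 by £138,650 → 111 increments × £50 = £5,550 ≥ base, so the credit is £0. total £925 + £0 = £925
Difference: |£1,225 − £925| = £300.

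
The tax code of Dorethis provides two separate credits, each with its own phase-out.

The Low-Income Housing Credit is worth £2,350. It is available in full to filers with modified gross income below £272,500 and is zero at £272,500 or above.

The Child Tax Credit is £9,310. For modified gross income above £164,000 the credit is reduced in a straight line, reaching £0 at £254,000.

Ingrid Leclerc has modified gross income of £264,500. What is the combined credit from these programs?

Low-Income Housing Credit: £264,500 is below the £272,500 cutoff, so the full £2,350 applies.
Child Tax Credit: £264,500 is at or above £254,000, so the credit is £0.
Total: £2,350 + £0 = £2,350.

£2,350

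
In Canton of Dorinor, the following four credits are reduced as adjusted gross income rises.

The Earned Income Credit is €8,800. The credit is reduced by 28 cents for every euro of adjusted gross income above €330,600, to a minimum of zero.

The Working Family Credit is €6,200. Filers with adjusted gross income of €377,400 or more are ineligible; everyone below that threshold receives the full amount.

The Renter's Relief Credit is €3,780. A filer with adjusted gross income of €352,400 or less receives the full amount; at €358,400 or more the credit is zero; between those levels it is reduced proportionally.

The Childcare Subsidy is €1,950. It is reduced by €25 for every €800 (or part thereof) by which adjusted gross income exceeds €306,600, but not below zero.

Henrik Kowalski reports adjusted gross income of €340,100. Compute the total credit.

€17,020

Earned Income Credit: 28% of the €9,500 excess over €330,600 is €2,660; credit = €8,800 − €2,660 = €6,140.
Working Family Credit: €340,100 is below the €377,400 cutoff, so the full €6,200 applies.
Renter's Relief Credit: €340,100 is at or below the €352,400 threshold, so the full €3,780 applies.
Childcare Subsidy: income exceeds €306,600 by €33,500, which is 42 full-or-partial €800 increments; reduction = 42 × €25 = €1,050, leaving €900.
Total: €6,140 + €6,200 + €3,780 + €900 = €17,020.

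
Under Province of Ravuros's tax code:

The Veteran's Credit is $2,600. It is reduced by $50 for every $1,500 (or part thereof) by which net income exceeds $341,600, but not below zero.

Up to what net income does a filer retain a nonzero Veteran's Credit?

$418,100

After 51 increments the reduction is 51 × $50 = $2,550, leaving $50; one more increment wipes it out. Increment 51 ends at excess 51 × $1,500 = $76,500, so the highest qualifying income is $341,600 + $76,500 = $418,100.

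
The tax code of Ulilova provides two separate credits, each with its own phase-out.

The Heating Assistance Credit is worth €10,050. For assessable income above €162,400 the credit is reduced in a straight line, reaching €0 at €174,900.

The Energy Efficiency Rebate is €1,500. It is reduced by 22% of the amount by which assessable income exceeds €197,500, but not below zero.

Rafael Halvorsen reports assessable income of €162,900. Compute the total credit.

Heating Assistance Credit: €162,900 is €500 into a €12,500 phase-out range, leaving 12,000/12,500 of the credit: €10,050 × 12,000/12,500 = €9,648.
Energy Efficiency Rebate: €162,900 is at or below the €197,500 threshold, so the full €1,500 applies.
Total: €9,648 + €1,500 = €11,148.

€11,148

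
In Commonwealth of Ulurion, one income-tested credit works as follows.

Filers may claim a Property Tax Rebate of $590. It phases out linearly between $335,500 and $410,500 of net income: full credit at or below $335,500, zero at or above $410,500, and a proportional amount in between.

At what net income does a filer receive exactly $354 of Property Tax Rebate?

$354 is 354/590 of the full $590, so 236/590 of the $75,000 range has been used: income = $335,500 + $75,000 × 236/590 = $365,500.

$365,500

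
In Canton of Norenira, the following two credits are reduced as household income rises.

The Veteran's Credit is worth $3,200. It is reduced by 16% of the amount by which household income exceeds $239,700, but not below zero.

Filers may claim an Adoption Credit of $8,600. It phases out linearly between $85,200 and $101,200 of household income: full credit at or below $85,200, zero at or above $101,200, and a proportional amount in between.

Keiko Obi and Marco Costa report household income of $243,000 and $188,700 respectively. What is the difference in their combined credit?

Keiko ($243,000): Veteran's Credit: 16% of the $3,300 excess over $239,700 is $528; credit = $3,200 − $528 = $2,672. Adoption Credit: $243,000 is at or above $101,200, so the credit is $0. total $2,672 + $0 = $2,672
Marco ($188,700): Veteran's Credit: $188,700 is at or below the $239,700 threshold, so the full $3,200 applies. Adoption Credit: $188,700 is at or above $101,200, so the credit is $0. total $3,200 + $0 = $3,200
Difference: |$2,672 − $3,200| = $528.

$528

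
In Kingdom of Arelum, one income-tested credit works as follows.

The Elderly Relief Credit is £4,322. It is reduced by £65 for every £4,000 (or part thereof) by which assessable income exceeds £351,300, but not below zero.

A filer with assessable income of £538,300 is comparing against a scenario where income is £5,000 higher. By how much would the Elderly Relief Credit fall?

At £538,300 — income exceeds £351,300 by £187,000, which is 47 full-or-partial £4,000 increments; reduction = 47 × £65 = £3,055, leaving £1,267.
At £543,300 — income exceeds £351,300 by £192,000, which is 48 full-or-partial £4,000 increments; reduction = 48 × £65 = £3,120, leaving £1,202.
Lost: £1,267 − £1,202 = £65.

£65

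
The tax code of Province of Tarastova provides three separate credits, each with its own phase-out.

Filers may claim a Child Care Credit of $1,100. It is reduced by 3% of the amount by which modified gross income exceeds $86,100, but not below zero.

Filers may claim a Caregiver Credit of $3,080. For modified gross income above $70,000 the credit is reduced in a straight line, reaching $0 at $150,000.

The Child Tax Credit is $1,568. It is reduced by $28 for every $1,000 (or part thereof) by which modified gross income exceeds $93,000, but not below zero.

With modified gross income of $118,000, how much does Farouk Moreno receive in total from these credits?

$2,243

Child Care Credit: 3% of the $31,900 excess over $86,100 is $957; credit = $1,100 − $957 = $143.
Caregiver Credit: $118,000 is $48,000 into a $80,000 phase-out range, leaving 32,000/80,000 of the credit: $3,080 × 32,000/80,000 = $1,232.
Child Tax Credit: income exceeds $93,000 by $25,000, which is 25 full-or-partial $1,000 increments; reduction = 25 × $28 = $700, leaving $868.
Total: $143 + $1,232 + $868 = $2,243.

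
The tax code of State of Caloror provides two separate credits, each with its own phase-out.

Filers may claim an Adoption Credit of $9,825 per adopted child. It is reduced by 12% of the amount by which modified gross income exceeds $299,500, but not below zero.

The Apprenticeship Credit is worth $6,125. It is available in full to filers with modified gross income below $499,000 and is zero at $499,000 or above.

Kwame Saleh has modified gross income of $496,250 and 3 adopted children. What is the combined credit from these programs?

$11,990

Adoption Credit: base = 3 × $9,825 = $29,475. 12% of the $196,750 excess over $299,500 is $23,610; credit = $29,475 − $23,610 = $5,865.
Apprenticeship Credit: $496,250 is below the $499,000 cutoff, so the full $6,125 applies.
Total: $5,865 + $6,125 = $11,990.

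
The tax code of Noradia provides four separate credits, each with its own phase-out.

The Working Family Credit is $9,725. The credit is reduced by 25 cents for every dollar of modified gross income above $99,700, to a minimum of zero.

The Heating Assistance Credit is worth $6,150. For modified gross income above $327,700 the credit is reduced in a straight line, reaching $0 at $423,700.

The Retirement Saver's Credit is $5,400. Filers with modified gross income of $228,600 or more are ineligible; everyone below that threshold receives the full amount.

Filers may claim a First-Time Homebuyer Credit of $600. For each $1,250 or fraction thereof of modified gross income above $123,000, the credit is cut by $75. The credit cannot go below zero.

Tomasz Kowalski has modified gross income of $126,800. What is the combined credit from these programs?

$14,800

Working Family Credit: 25% of the $27,100 excess over $99,700 is $6,775; credit = $9,725 − $6,775 = $2,950.
Heating Assistance Credit: $126,800 is at or below the $327,700 threshold, so the full $6,150 applies.
Retirement Saver's Credit: $126,800 is below the $228,600 cutoff, so the full $5,400 applies.
First-Time Homebuyer Credit: income exceeds $123,000 by $3,800, which is 4 full-or-partial $1,250 increments; reduction = 4 × $75 = $300, leaving $300.
Total: $2,950 + $6,150 + $5,400 + $300 = $14,800.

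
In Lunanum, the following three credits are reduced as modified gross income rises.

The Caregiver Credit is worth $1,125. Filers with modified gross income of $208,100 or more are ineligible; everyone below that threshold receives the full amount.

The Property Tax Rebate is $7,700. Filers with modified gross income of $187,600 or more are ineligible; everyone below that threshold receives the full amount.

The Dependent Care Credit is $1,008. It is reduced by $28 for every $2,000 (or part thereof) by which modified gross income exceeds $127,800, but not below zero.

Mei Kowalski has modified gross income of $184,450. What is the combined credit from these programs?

Caregiver Credit: $184,450 is below the $208,100 cutoff, so the full $1,125 applies.
Property Tax Rebate: $184,450 is below the $187,600 cutoff, so the full $7,700 applies.
Dependent Care Credit: income exceeds $127,800 by $56,650, which is 29 full-or-partial $2,000 increments; reduction = 29 × $28 = $812, leaving $196.
Total: $1,125 + $7,700 + $196 = $9,021.

$9,021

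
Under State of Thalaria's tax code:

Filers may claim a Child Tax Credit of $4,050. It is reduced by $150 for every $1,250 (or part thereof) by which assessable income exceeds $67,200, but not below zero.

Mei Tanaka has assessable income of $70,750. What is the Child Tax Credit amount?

Child Tax Credit: income exceeds $67,200 by $3,550, which is 3 full-or-partial $1,250 increments; reduction = 3 × $150 = $450, leaving $3,600.

$3,600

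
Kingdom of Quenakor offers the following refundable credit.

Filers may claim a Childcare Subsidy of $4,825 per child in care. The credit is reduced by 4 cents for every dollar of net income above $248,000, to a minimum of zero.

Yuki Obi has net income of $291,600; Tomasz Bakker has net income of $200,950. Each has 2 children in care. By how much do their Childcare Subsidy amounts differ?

$1,744

Yuki ($291,600): Childcare Subsidy: base = 2 × $4,825 = $9,650. 4% of the $43,600 excess over $248,000 is $1,744; credit = $9,650 − $1,744 = $7,906.
Tomasz ($200,950): Childcare Subsidy: base = 2 × $4,825 = $9,650. $200,950 is at or below the $248,000 threshold, so the full $9,650 applies.
Difference: |$7,906 − $9,650| = $1,744.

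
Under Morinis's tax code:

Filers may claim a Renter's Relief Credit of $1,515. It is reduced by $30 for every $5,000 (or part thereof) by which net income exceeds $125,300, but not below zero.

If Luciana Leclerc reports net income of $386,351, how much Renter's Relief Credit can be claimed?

Renter's Relief Credit: income exceeds $125,300 by $261,051 → 53 increments × $30 = $1,590 ≥ base, so the credit is $0.

$0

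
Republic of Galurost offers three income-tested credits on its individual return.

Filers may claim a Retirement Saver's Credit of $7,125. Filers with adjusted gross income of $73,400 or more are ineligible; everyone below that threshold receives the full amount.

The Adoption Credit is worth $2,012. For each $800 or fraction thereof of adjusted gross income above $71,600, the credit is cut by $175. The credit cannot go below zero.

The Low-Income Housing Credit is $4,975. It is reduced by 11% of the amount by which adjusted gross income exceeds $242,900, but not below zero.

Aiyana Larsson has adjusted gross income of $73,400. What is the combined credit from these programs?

Retirement Saver's Credit: $73,400 meets or exceeds the $73,400 cutoff, so the credit is $0.
Adoption Credit: income exceeds $71,600 by $1,800, which is 3 full-or-partial $800 increments; reduction = 3 × $175 = $525, leaving $1,487.
Low-Income Housing Credit: $73,400 is at or below the $242,900 threshold, so the full $4,975 applies.
Total: $0 + $1,487 + $4,975 = $6,462.

$6,462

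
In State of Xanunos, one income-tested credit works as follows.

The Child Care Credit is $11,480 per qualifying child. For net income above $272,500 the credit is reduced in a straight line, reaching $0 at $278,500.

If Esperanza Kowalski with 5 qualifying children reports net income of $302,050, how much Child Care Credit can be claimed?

$0

Child Care Credit: base = 5 × $11,480 = $57,400. $302,050 is at or above $278,500, so the credit is $0.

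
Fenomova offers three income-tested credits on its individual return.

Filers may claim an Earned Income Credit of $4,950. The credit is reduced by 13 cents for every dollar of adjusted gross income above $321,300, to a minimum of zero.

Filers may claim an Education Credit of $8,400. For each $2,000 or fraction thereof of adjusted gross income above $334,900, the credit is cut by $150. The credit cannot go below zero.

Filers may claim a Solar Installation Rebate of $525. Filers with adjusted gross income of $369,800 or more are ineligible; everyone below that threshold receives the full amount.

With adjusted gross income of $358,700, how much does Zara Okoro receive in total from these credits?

Earned Income Credit: 13% of the $37,400 excess over $321,300 is $4,862; credit = $4,950 − $4,862 = $88.
Education Credit: income exceeds $334,900 by $23,800, which is 12 full-or-partial $2,000 increments; reduction = 12 × $150 = $1,800, leaving $6,600.
Solar Installation Rebate: $358,700 is below the $369,800 cutoff, so the full $525 applies.
Total: $88 + $6,600 + $525 = $7,213.

$7,213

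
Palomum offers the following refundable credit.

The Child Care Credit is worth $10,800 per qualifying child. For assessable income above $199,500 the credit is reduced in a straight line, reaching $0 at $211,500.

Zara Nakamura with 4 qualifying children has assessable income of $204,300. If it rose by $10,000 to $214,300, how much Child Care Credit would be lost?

At $204,300 — base = 4 × $10,800 = $43,200. $204,300 is $4,800 into a $12,000 phase-out range, leaving 7,200/12,000 of the credit: $43,200 × 7,200/12,000 = $25,920.
At $214,300 — base = 4 × $10,800 = $43,200. $214,300 is at or above $211,500, so the credit is $0.
Lost: $25,920 − $0 = $25,920.

$25,920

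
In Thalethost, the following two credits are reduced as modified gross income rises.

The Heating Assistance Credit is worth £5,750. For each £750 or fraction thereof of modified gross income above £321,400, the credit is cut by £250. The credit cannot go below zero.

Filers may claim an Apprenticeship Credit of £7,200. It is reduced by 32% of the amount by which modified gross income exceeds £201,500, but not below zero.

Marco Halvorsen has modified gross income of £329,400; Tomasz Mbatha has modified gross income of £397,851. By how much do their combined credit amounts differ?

Marco (£329,400): Heating Assistance Credit: income exceeds £321,400 by £8,000, which is 11 full-or-partial £750 increments; reduction = 11 × £250 = £2,750, leaving £3,000. Apprenticeship Credit: 32% of the £127,900 excess over £201,500 is £40,928 ≥ base, so the credit is £0. total £3,000 + £0 = £3,000
Tomasz (£397,851): Heating Assistance Credit: income exceeds £321,400 by £76,451 → 102 increments × £250 = £25,500 ≥ base, so the credit is £0. Apprenticeship Credit: 32% of the £196,351 excess over £201,500 is £62,832.32 ≥ base, so the credit is £0. total £0 + £0 = £0
Difference: |£3,000 − £0| = £3,000.

£3,000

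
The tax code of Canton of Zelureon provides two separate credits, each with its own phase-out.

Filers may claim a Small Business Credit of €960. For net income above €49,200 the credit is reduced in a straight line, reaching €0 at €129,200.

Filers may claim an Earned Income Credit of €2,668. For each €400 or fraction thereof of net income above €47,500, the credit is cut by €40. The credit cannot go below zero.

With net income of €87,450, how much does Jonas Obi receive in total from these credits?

Small Business Credit: €87,450 is €38,250 into a €80,000 phase-out range, leaving 41,750/80,000 of the credit: €960 × 41,750/80,000 = €501.
Earned Income Credit: income exceeds €47,500 by €39,950 → 100 increments × €40 = €4,000 ≥ base, so the credit is €0.
Total: €501 + €0 = €501.

€501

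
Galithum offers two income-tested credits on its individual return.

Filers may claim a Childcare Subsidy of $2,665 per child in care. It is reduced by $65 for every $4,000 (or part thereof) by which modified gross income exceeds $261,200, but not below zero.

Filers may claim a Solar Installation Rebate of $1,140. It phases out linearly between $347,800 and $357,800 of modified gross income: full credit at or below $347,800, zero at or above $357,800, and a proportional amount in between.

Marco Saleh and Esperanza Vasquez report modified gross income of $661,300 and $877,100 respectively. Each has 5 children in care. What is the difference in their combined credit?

$3,445

Marco ($661,300): Childcare Subsidy: base = 5 × $2,665 = $13,325. income exceeds $261,200 by $400,100, which is 101 full-or-partial $4,000 increments; reduction = 101 × $65 = $6,565, leaving $6,760. Solar Installation Rebate: $661,300 is at or above $357,800, so the credit is $0. total $6,760 + $0 = $6,760
Esperanza ($877,100): Childcare Subsidy: base = 5 × $2,665 = $13,325. income exceeds $261,200 by $615,900, which is 154 full-or-partial $4,000 increments; reduction = 154 × $65 = $10,010, leaving $3,315. Solar Installation Rebate: $877,100 is at or above $357,800, so the credit is $0. total $3,315 + $0 = $3,315
Difference: |$6,760 − $3,315| = $3,445.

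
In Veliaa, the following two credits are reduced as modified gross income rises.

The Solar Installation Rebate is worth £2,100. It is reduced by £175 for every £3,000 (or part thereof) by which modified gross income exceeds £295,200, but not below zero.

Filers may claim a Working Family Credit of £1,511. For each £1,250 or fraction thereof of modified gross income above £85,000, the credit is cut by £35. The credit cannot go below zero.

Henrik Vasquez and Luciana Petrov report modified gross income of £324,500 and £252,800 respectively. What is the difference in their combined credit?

Henrik (£324,500): Solar Installation Rebate: income exceeds £295,200 by £29,300, which is 10 full-or-partial £3,000 increments; reduction = 10 × £175 = £1,750, leaving £350. Working Family Credit: income exceeds £85,000 by £239,500 → 192 increments × £35 = £6,720 ≥ base, so the credit is £0. total £350 + £0 = £350
Luciana (£252,800): Solar Installation Rebate: £252,800 is at or below the £295,200 threshold, so the full £2,100 applies. Working Family Credit: income exceeds £85,000 by £167,800 → 135 increments × £35 = £4,725 ≥ base, so the credit is £0. total £2,100 + £0 = £2,100
Difference: |£350 − £2,100| = £1,750.

£1,750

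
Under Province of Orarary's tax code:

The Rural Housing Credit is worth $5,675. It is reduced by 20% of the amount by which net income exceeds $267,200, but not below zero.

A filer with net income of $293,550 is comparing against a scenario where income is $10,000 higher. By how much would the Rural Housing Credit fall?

At $293,550 — 20% of the $26,350 excess over $267,200 is $5,270; credit = $5,675 − $5,270 = $405.
At $303,550 — 20% of the $36,350 excess over $267,200 is $7,270 ≥ base, so the credit is $0.
Lost: $405 − $0 = $405.

$405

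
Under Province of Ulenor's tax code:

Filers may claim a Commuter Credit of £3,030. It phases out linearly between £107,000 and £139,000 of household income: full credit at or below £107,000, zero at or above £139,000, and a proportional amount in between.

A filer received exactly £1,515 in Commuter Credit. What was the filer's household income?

£123,000

£1,515 is 1,515/3,030 of the full £3,030, so 1,515/3,030 of the £32,000 range has been used: income = £107,000 + £32,000 × 1,515/3,030 = £123,000.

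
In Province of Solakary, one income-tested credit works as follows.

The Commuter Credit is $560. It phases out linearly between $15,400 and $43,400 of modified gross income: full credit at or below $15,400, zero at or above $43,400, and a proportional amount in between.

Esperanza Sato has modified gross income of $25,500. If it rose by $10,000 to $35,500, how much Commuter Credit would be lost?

$200

At $25,500 — $25,500 is $10,100 into a $28,000 phase-out range, leaving 17,900/28,000 of the credit: $560 × 17,900/28,000 = $358.
At $35,500 — $35,500 is $20,100 into a $28,000 phase-out range, leaving 7,900/28,000 of the credit: $560 × 7,900/28,000 = $158.
Lost: $358 − $158 = $200.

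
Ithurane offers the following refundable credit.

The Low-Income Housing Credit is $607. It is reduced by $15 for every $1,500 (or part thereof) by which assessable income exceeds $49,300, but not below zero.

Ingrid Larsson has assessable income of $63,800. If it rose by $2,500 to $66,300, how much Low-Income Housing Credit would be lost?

At $63,800 — income exceeds $49,300 by $14,500, which is 10 full-or-partial $1,500 increments; reduction = 10 × $15 = $150, leaving $457.
At $66,300 — income exceeds $49,300 by $17,000, which is 12 full-or-partial $1,500 increments; reduction = 12 × $15 = $180, leaving $427.
Lost: $457 − $427 = $30.

$30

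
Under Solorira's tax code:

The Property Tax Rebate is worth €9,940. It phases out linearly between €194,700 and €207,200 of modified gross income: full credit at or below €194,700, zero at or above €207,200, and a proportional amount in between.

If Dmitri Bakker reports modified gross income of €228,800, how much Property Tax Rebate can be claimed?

Property Tax Rebate: €228,800 is at or above €207,200, so the credit is €0.

€0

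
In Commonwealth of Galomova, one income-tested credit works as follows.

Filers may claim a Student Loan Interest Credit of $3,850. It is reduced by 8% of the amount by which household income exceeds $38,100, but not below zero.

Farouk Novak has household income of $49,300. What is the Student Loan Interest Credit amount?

Student Loan Interest Credit: 8% of the $11,200 excess over $38,100 is $896; credit = $3,850 − $896 = $2,954.

$2,954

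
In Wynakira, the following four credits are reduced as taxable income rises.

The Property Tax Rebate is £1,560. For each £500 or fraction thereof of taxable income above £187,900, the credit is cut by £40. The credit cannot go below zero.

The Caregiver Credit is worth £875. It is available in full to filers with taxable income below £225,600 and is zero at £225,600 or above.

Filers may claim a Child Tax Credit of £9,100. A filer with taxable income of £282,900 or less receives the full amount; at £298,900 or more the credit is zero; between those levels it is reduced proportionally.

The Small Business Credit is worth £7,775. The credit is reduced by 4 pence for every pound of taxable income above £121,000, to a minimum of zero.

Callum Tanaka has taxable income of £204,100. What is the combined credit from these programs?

£14,666

Property Tax Rebate: income exceeds £187,900 by £16,200, which is 33 full-or-partial £500 increments; reduction = 33 × £40 = £1,320, leaving £240.
Caregiver Credit: £204,100 is below the £225,600 cutoff, so the full £875 applies.
Child Tax Credit: £204,100 is at or below the £282,900 threshold, so the full £9,100 applies.
Small Business Credit: 4% of the £83,100 excess over £121,000 is £3,324; credit = £7,775 − £3,324 = £4,451.
Total: £240 + £875 + £9,100 + £4,451 = £14,666.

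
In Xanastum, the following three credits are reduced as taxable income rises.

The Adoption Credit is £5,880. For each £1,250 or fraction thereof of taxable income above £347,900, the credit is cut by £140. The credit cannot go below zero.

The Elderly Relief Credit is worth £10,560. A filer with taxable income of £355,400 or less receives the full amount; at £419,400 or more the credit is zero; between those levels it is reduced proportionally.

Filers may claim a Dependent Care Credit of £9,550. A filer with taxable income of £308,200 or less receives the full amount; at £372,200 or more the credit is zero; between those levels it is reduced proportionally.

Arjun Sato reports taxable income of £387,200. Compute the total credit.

£6,713

Adoption Credit: income exceeds £347,900 by £39,300, which is 32 full-or-partial £1,250 increments; reduction = 32 × £140 = £4,480, leaving £1,400.
Elderly Relief Credit: £387,200 is £31,800 into a £64,000 phase-out range, leaving 32,200/64,000 of the credit: £10,560 × 32,200/64,000 = £5,313.
Dependent Care Credit: £387,200 is at or above £372,200, so the credit is £0.
Total: £1,400 + £5,313 + £0 = £6,713.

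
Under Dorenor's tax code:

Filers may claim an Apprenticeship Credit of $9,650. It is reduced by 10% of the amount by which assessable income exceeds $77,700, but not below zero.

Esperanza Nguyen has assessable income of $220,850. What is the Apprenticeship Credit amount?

Apprenticeship Credit: 10% of the $143,150 excess over $77,700 is $14,315 ≥ base, so the credit is $0.

$0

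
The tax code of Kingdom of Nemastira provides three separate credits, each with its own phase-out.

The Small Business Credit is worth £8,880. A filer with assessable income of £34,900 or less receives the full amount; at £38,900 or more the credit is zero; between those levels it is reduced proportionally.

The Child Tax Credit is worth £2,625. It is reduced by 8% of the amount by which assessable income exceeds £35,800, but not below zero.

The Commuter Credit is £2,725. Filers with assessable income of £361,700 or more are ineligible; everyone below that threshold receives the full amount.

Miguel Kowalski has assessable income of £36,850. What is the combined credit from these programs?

£9,817

Small Business Credit: £36,850 is £1,950 into a £4,000 phase-out range, leaving 2,050/4,000 of the credit: £8,880 × 2,050/4,000 = £4,551.
Child Tax Credit: 8% of the £1,050 excess over £35,800 is £84; credit = £2,625 − £84 = £2,541.
Commuter Credit: £36,850 is below the £361,700 cutoff, so the full £2,725 applies.
Total: £4,551 + £2,541 + £2,725 = £9,817.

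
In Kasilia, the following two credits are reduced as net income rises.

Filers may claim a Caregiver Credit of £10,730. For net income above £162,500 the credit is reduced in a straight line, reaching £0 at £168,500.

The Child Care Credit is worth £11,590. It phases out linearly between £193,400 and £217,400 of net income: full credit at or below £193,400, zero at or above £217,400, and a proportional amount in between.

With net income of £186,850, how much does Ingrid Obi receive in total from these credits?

£11,590

Caregiver Credit: £186,850 is at or above £168,500, so the credit is £0.
Child Care Credit: £186,850 is at or below the £193,400 threshold, so the full £11,590 applies.
Total: £0 + £11,590 = £11,590.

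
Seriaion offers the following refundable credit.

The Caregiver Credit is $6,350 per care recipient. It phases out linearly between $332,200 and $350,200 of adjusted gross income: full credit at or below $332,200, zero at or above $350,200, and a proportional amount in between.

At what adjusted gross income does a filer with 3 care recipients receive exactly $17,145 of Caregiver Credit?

Full credit = 3 × $6,350 = $19,050.
$17,145 is 17,145/19,050 of the full $19,050, so 1,905/19,050 of the $18,000 range has been used: income = $332,200 + $18,000 × 1,905/19,050 = $334,000.

$334,000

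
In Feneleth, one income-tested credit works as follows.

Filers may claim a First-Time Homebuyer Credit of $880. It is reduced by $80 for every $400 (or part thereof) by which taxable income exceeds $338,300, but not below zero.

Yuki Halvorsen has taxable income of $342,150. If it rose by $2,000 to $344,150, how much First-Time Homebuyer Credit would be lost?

At $342,150 — income exceeds $338,300 by $3,850, which is 10 full-or-partial $400 increments; reduction = 10 × $80 = $800, leaving $80.
At $344,150 — income exceeds $338,300 by $5,850 → 15 increments × $80 = $1,200 ≥ base, so the credit is $0.
Lost: $80 − $0 = $80.

$80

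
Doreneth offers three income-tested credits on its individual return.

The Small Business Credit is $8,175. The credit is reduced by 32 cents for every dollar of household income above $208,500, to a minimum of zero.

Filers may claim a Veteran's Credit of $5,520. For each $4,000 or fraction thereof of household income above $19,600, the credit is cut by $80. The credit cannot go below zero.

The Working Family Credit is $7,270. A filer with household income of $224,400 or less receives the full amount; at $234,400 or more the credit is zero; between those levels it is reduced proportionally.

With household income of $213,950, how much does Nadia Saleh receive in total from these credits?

$15,301

Small Business Credit: 32% of the $5,450 excess over $208,500 is $1,744; credit = $8,175 − $1,744 = $6,431.
Veteran's Credit: income exceeds $19,600 by $194,350, which is 49 full-or-partial $4,000 increments; reduction = 49 × $80 = $3,920, leaving $1,600.
Working Family Credit: $213,950 is at or below the $224,400 threshold, so the full $7,270 applies.
Total: $6,431 + $1,600 + $7,270 = $15,301.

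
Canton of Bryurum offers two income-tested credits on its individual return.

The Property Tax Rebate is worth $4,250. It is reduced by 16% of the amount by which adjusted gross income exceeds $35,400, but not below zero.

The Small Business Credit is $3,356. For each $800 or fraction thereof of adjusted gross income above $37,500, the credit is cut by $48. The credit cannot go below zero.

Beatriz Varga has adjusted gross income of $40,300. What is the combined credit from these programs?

Property Tax Rebate: 16% of the $4,900 excess over $35,400 is $784; credit = $4,250 − $784 = $3,466.
Small Business Credit: income exceeds $37,500 by $2,800, which is 4 full-or-partial $800 increments; reduction = 4 × $48 = $192, leaving $3,164.
Total: $3,466 + $3,164 = $6,630.

$6,630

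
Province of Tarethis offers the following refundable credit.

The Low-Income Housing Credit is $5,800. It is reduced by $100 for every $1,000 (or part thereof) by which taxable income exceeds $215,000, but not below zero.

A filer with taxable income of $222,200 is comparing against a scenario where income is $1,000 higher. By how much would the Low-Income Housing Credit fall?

$100

At $222,200 — income exceeds $215,000 by $7,200, which is 8 full-or-partial $1,000 increments; reduction = 8 × $100 = $800, leaving $5,000.
At $223,200 — income exceeds $215,000 by $8,200, which is 9 full-or-partial $1,000 increments; reduction = 9 × $100 = $900, leaving $4,900.
Lost: $5,000 − $4,900 = $100.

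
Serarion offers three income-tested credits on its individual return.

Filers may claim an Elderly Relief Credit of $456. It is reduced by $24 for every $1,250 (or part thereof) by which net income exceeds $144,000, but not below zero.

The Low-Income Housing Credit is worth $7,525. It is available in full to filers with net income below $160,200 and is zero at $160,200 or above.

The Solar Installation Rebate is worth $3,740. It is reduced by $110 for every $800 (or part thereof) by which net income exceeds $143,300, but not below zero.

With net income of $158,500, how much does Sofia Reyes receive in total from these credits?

$9,343

Elderly Relief Credit: income exceeds $144,000 by $14,500, which is 12 full-or-partial $1,250 increments; reduction = 12 × $24 = $288, leaving $168.
Low-Income Housing Credit: $158,500 is below the $160,200 cutoff, so the full $7,525 applies.
Solar Installation Rebate: income exceeds $143,300 by $15,200, which is 19 full-or-partial $800 increments; reduction = 19 × $110 = $2,090, leaving $1,650.
Total: $168 + $7,525 + $1,650 = $9,343.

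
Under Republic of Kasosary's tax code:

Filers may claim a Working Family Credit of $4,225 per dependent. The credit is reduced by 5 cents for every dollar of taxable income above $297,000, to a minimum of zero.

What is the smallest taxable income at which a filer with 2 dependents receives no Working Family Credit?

Full credit = 2 × $4,225 = $8,450.
The credit falls by 5% of each dollar above $297,000, so it reaches zero when the excess is $8,450 / 5% = $169,000: income = $297,000 + $169,000 = $466,000.

$466,000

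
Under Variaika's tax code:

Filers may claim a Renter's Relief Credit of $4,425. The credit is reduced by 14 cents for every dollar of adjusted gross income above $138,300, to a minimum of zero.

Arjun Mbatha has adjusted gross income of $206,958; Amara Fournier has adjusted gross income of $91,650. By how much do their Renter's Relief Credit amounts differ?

$4,425

Arjun ($206,958): Renter's Relief Credit: 14% of the $68,658 excess over $138,300 is $9,612.12 ≥ base, so the credit is $0.
Amara ($91,650): Renter's Relief Credit: $91,650 is at or below the $138,300 threshold, so the full $4,425 applies.
Difference: |$0 − $4,425| = $4,425.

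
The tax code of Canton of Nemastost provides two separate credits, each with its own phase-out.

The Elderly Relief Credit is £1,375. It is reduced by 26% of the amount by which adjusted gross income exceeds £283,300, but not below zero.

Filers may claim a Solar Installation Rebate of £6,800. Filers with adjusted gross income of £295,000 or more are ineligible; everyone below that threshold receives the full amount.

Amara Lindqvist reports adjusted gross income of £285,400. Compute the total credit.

£7,629

Elderly Relief Credit: 26% of the £2,100 excess over £283,300 is £546; credit = £1,375 − £546 = £829.
Solar Installation Rebate: £285,400 is below the £295,000 cutoff, so the full £6,800 applies.
Total: £829 + £6,800 = £7,629.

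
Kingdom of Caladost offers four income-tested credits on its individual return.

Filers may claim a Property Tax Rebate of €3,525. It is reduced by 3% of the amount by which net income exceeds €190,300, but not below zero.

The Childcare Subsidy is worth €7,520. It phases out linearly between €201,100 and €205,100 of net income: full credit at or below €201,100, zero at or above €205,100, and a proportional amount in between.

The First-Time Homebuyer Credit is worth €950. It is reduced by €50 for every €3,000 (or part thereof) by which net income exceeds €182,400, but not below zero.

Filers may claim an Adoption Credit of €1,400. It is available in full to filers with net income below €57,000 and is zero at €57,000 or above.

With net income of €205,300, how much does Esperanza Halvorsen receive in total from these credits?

€3,625

Property Tax Rebate: 3% of the €15,000 excess over €190,300 is €450; credit = €3,525 − €450 = €3,075.
Childcare Subsidy: €205,300 is at or above €205,100, so the credit is €0.
First-Time Homebuyer Credit: income exceeds €182,400 by €22,900, which is 8 full-or-partial €3,000 increments; reduction = 8 × €50 = €400, leaving €550.
Adoption Credit: €205,300 meets or exceeds the €57,000 cutoff, so the credit is €0.
Total: €3,075 + €0 + €550 + €0 = €3,625.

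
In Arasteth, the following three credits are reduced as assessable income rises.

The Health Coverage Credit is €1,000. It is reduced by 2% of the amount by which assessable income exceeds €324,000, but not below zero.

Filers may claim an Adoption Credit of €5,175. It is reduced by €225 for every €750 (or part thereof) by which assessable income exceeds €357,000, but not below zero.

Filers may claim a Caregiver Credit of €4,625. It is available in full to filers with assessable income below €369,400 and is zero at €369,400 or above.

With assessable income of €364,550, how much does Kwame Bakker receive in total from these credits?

Health Coverage Credit: 2% of the €40,550 excess over €324,000 is €811; credit = €1,000 − €811 = €189.
Adoption Credit: income exceeds €357,000 by €7,550, which is 11 full-or-partial €750 increments; reduction = 11 × €225 = €2,475, leaving €2,700.
Caregiver Credit: €364,550 is below the €369,400 cutoff, so the full €4,625 applies.
Total: €189 + €2,700 + €4,625 = €7,514.

€7,514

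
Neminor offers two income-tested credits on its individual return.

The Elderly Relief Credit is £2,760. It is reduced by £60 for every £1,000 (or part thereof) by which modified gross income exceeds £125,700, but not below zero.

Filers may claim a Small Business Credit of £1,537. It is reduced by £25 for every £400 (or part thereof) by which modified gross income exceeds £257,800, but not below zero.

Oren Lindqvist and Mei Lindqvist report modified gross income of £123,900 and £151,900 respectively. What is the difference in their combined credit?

£1,620

Oren (£123,900): Elderly Relief Credit: £123,900 is at or below the £125,700 threshold, so the full £2,760 applies. Small Business Credit: £123,900 is at or below the £257,800 threshold, so the full £1,537 applies. total £2,760 + £1,537 = £4,297
Mei (£151,900): Elderly Relief Credit: income exceeds £125,700 by £26,200, which is 27 full-or-partial £1,000 increments; reduction = 27 × £60 = £1,620, leaving £1,140. Small Business Credit: £151,900 is at or below the £257,800 threshold, so the full £1,537 applies. total £1,140 + £1,537 = £2,677
Difference: |£4,297 − £2,677| = £1,620.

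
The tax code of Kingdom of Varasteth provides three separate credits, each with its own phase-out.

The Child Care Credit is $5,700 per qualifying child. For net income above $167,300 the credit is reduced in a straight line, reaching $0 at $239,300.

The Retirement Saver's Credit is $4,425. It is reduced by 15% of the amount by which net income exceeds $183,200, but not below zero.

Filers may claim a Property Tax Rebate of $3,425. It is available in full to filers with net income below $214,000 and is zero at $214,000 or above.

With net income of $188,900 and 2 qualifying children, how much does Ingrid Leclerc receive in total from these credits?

Child Care Credit: base = 2 × $5,700 = $11,400. $188,900 is $21,600 into a $72,000 phase-out range, leaving 50,400/72,000 of the credit: $11,400 × 50,400/72,000 = $7,980.
Retirement Saver's Credit: 15% of the $5,700 excess over $183,200 is $855; credit = $4,425 − $855 = $3,570.
Property Tax Rebate: $188,900 is below the $214,000 cutoff, so the full $3,425 applies.
Total: $7,980 + $3,570 + $3,425 = $14,975.

$14,975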